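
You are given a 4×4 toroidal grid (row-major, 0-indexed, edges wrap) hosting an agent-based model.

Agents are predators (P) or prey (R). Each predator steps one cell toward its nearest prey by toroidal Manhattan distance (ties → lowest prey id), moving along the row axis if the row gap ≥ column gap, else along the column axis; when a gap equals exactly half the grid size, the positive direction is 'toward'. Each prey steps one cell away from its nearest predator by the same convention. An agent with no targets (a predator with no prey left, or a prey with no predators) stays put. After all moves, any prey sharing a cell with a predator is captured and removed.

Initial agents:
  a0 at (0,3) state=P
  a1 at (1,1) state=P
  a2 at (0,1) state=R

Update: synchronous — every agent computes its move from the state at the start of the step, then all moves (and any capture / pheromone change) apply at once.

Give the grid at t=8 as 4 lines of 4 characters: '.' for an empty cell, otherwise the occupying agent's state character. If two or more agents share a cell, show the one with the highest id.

t=1: a0@(0,0):P a1@(0,1):P a2@(3,1):R
t=2: a0@(3,0):P a1@(3,1):P a2@(2,1):R
t=3: a0@(2,0):P a1@(2,1):P a2@(1,1):R
t=4: a0@(1,0):P a1@(1,1):P a2@(0,1):R
t=5: a0@(0,0):P a1@(0,1):P a2@(3,1):R
t=6: a0@(3,0):P a1@(3,1):P a2@(2,1):R
t=7: a0@(2,0):P a1@(2,1):P a2@(1,1):R
t=8: a0@(1,0):P a1@(1,1):P a2@(0,1):R

.R..
PP..
....
....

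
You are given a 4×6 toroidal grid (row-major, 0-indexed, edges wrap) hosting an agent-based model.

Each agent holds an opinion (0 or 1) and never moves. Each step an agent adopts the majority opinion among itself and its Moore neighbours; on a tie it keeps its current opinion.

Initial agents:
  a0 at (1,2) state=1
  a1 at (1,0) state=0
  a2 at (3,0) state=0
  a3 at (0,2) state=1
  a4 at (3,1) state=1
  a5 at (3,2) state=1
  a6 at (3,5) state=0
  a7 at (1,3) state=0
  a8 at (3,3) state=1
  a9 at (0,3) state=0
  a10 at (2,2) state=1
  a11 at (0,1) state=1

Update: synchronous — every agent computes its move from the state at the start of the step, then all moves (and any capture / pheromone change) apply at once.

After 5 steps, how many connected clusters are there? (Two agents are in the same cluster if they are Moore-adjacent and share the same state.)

t=1: a0@(1,2):1 a1@(1,0):0 a2@(3,0):0 a3@(0,2):1 a4@(3,1):1 a5@(3,2):1 a6@(3,5):0 a7@(1,3):1 a8@(3,3):1 a9@(0,3):1 a10@(2,2):1 a11@(0,1):1
t=2: (unchanged — steady state)

3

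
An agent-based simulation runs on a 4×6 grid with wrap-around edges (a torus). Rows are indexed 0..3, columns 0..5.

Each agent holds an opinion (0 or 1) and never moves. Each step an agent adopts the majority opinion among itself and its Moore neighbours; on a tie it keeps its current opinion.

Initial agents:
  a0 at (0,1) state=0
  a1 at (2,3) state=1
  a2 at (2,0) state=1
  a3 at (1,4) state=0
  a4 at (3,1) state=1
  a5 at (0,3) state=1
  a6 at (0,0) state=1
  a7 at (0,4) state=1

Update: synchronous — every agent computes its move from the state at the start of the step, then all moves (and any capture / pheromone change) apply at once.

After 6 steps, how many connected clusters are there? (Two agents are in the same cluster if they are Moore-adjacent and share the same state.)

t=1: a0@(0,1):1 a1@(2,3):1 a2@(2,0):1 a3@(1,4):1 a4@(3,1):1 a5@(0,3):1 a6@(0,0):1 a7@(0,4):1
t=2: (unchanged — steady state)

2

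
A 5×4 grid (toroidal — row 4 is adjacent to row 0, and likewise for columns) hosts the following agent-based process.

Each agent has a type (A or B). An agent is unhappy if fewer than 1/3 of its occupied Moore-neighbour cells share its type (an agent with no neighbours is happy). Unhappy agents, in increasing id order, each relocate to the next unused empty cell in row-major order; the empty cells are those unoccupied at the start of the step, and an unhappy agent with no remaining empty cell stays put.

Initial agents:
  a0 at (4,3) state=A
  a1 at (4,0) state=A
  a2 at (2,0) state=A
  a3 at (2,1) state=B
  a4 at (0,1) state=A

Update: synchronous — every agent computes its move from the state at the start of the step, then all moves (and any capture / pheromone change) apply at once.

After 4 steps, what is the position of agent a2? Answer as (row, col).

(0, 0)

t=1: a0@(4,3):A a1@(4,0):A a2@(0,0):A a3@(0,2):B a4@(0,1):A
t=2: a0@(4,3):A a1@(4,0):A a2@(0,0):A a3@(0,3):B a4@(0,1):A
t=3: a0@(4,3):A a1@(4,0):A a2@(0,0):A a3@(0,2):B a4@(0,1):A
t=4: a0@(4,3):A a1@(4,0):A a2@(0,0):A a3@(0,3):B a4@(0,1):A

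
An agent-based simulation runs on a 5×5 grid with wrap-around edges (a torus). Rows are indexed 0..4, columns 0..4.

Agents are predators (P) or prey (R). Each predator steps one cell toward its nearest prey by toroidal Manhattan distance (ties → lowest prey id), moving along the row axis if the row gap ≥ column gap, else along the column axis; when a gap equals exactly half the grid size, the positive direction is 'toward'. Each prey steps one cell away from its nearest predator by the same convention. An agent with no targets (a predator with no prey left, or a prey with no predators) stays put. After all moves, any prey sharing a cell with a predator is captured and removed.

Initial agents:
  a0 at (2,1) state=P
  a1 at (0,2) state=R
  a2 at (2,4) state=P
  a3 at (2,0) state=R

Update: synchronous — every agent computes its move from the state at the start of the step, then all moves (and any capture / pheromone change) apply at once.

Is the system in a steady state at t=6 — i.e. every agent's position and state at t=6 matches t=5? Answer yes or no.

no

t=1: a0@(2,0):P a1@(4,2):R a2@(2,0):P a3@(2,4):R
t=2: a0@(2,4):P a1@(0,2):R a2@(2,4):P a3@(2,3):R
t=3: a0@(2,3):P a1@(4,2):R a2@(2,3):P a3@(2,2):R
t=4: a0@(2,2):P a1@(0,2):R a2@(2,2):P a3@(2,1):R
t=5: a0@(2,1):P a1@(4,2):R a2@(2,1):P a3@(2,0):R
t=6: a0@(2,0):P a1@(0,2):R a2@(2,0):P a3@(2,4):R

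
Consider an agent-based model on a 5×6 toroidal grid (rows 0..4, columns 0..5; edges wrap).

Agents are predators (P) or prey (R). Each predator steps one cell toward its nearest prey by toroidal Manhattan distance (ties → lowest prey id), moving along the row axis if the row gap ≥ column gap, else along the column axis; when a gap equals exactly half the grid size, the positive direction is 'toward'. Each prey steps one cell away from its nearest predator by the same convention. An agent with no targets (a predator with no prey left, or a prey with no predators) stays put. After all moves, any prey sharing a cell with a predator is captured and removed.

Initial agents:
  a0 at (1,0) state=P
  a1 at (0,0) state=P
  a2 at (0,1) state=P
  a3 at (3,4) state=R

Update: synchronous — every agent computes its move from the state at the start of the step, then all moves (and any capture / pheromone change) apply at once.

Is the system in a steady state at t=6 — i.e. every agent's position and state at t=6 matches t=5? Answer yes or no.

no

t=1: a0@(2,0):P a1@(4,0):P a2@(0,2):P a3@(4,4):R
t=2: a0@(3,0):P a1@(4,5):P a2@(0,3):P a3@(4,3):R
t=3: a0@(3,1):P a1@(4,4):P a2@(4,3):P a3@(3,3):R
t=4: a0@(3,2):P a1@(3,4):P a2@(3,3):P a3@(2,3):R
t=5: a0@(2,2):P a1@(2,4):P a2@(2,3):P a3@(1,3):R
t=6: a0@(1,2):P a1@(1,4):P a2@(1,3):P a3@(0,3):R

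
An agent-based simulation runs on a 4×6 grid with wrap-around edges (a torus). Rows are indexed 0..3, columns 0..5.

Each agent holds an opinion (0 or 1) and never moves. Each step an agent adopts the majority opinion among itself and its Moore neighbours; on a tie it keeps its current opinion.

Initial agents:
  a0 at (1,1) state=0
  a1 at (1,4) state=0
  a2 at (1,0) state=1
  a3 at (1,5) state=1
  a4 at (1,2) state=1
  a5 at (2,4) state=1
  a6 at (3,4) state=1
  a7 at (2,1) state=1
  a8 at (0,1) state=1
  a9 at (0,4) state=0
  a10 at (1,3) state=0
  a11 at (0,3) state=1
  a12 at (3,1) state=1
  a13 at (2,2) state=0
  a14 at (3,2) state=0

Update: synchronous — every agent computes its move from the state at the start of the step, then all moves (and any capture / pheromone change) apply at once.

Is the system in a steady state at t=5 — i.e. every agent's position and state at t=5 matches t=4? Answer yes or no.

yes

t=1: a0@(1,1):1 a1@(1,4):0 a2@(1,0):1 a3@(1,5):1 a4@(1,2):1 a5@(2,4):1 a6@(3,4):1 a7@(2,1):1 a8@(0,1):1 a9@(0,4):0 a10@(1,3):0 a11@(0,3):0 a12@(3,1):1 a13@(2,2):0 a14@(3,2):1
t=2: a0@(1,1):1 a1@(1,4):0 a2@(1,0):1 a3@(1,5):1 a4@(1,2):1 a5@(2,4):1 a6@(3,4):1 a7@(2,1):1 a8@(0,1):1 a9@(0,4):0 a10@(1,3):0 a11@(0,3):0 a12@(3,1):1 a13@(2,2):1 a14@(3,2):1
t=3: (unchanged — steady state)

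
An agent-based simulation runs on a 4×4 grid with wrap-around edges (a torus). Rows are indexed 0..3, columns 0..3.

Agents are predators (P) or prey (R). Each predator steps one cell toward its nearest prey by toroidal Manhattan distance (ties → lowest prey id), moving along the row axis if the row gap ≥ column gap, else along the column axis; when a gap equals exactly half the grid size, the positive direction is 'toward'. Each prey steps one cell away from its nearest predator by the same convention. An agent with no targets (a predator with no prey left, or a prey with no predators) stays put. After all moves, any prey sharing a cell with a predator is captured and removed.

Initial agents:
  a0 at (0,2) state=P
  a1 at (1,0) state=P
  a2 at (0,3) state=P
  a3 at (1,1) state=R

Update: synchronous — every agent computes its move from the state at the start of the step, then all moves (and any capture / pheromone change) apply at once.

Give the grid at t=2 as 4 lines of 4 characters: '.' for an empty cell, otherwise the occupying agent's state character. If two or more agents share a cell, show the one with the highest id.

P...
.PP.
....
....

t=1: a0@(1,2):P a1@(1,1):P a2@(0,0):P
t=2: (unchanged — steady state)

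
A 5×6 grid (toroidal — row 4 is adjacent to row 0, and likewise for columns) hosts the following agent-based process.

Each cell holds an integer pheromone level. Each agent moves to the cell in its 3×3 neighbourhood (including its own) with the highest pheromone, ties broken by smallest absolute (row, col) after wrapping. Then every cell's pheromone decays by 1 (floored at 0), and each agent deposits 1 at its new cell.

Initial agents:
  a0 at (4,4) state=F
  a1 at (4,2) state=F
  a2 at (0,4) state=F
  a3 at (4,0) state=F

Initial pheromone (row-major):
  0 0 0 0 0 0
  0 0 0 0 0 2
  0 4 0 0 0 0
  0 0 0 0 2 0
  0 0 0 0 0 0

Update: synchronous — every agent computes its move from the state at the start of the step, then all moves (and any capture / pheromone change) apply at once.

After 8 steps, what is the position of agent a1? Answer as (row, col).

t=1: a0@(3,4) a1@(0,1) a2@(1,5) a3@(0,0) | pheromone: 1 1 0 0 0 0 / 0 0 0 0 0 2 / 0 3 0 0 0 0 / 0 0 0 0 2 0 / 0 0 0 0 0 0
t=2: a0@(3,4) a1@(0,0) a2@(1,5) a3@(1,5) | pheromone: 1 0 0 0 0 0 / 0 0 0 0 0 3 / 0 2 0 0 0 0 / 0 0 0 0 2 0 / 0 0 0 0 0 0
t=3: a0@(3,4) a1@(1,5) a2@(1,5) a3@(1,5) | pheromone: 0 0 0 0 0 0 / 0 0 0 0 0 5 / 0 1 0 0 0 0 / 0 0 0 0 2 0 / 0 0 0 0 0 0
t=4: a0@(3,4) a1@(1,5) a2@(1,5) a3@(1,5) | pheromone: 0 0 0 0 0 0 / 0 0 0 0 0 7 / 0 0 0 0 0 0 / 0 0 0 0 2 0 / 0 0 0 0 0 0
t=5: a0@(3,4) a1@(1,5) a2@(1,5) a3@(1,5) | pheromone: 0 0 0 0 0 0 / 0 0 0 0 0 9 / 0 0 0 0 0 0 / 0 0 0 0 2 0 / 0 0 0 0 0 0
t=6: a0@(3,4) a1@(1,5) a2@(1,5) a3@(1,5) | pheromone: 0 0 0 0 0 0 / 0 0 0 0 0 11 / 0 0 0 0 0 0 / 0 0 0 0 2 0 / 0 0 0 0 0 0
t=7: a0@(3,4) a1@(1,5) a2@(1,5) a3@(1,5) | pheromone: 0 0 0 0 0 0 / 0 0 0 0 0 13 / 0 0 0 0 0 0 / 0 0 0 0 2 0 / 0 0 0 0 0 0
t=8: a0@(3,4) a1@(1,5) a2@(1,5) a3@(1,5) | pheromone: 0 0 0 0 0 0 / 0 0 0 0 0 15 / 0 0 0 0 0 0 / 0 0 0 0 2 0 / 0 0 0 0 0 0

(1, 5)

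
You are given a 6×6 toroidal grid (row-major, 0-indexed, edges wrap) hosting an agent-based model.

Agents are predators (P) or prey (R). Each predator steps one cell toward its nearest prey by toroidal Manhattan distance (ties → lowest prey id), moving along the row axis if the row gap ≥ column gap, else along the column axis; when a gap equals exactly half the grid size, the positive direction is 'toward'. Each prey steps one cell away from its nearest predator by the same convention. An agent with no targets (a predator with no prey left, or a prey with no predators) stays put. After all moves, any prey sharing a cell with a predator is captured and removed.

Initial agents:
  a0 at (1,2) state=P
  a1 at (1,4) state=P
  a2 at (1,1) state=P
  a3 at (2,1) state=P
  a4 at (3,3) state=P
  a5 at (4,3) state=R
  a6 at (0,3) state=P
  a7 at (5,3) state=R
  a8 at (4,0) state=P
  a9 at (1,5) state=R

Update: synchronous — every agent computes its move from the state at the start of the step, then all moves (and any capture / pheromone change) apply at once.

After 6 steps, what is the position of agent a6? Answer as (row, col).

(5, 3)

t=1: a0@(0,2):P a1@(1,5):P a2@(1,0):P a3@(2,0):P a4@(4,3):P a6@(5,3):P a8@(4,1):P
t=2: (unchanged — steady state)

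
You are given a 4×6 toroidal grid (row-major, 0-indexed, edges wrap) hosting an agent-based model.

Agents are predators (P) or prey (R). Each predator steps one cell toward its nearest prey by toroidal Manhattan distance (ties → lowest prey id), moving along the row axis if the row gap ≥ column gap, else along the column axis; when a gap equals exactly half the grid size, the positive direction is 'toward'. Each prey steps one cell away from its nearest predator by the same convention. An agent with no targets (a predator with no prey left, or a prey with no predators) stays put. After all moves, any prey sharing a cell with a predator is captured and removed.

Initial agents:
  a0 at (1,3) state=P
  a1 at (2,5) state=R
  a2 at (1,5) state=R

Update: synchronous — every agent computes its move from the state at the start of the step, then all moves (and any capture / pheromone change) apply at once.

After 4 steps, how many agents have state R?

t=1: a0@(1,4):P a1@(2,0):R a2@(1,0):R
t=2: a0@(1,5):P a1@(2,1):R a2@(1,1):R
t=3: a0@(1,0):P a1@(2,2):R a2@(1,2):R
t=4: a0@(1,1):P a1@(2,3):R a2@(1,3):R

2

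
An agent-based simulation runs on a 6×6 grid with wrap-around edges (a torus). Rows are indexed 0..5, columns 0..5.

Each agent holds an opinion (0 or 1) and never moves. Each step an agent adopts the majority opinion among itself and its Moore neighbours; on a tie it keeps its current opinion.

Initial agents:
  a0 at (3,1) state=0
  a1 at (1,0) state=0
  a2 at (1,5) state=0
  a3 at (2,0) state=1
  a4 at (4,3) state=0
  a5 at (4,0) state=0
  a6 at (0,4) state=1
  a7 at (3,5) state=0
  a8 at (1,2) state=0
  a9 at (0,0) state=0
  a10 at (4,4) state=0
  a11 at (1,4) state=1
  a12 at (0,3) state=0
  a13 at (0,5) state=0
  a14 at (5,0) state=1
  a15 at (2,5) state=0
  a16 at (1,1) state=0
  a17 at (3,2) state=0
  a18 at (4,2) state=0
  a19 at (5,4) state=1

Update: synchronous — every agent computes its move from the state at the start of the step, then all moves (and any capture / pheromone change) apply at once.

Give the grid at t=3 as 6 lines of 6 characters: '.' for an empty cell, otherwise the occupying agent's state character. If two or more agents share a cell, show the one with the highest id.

0..000
000.00
0....0
.00..0
0.000.
0...0.

t=1: a0@(3,1):0 a1@(1,0):0 a2@(1,5):0 a3@(2,0):0 a4@(4,3):0 a5@(4,0):0 a6@(0,4):1 a7@(3,5):0 a8@(1,2):0 a9@(0,0):0 a10@(4,4):0 a11@(1,4):0 a12@(0,3):1 a13@(0,5):0 a14@(5,0):0 a15@(2,5):0 a16@(1,1):0 a17@(3,2):0 a18@(4,2):0 a19@(5,4):0
t=2: a0@(3,1):0 a1@(1,0):0 a2@(1,5):0 a3@(2,0):0 a4@(4,3):0 a5@(4,0):0 a6@(0,4):0 a7@(3,5):0 a8@(1,2):0 a9@(0,0):0 a10@(4,4):0 a11@(1,4):0 a12@(0,3):0 a13@(0,5):0 a14@(5,0):0 a15@(2,5):0 a16@(1,1):0 a17@(3,2):0 a18@(4,2):0 a19@(5,4):0
t=3: (unchanged — steady state)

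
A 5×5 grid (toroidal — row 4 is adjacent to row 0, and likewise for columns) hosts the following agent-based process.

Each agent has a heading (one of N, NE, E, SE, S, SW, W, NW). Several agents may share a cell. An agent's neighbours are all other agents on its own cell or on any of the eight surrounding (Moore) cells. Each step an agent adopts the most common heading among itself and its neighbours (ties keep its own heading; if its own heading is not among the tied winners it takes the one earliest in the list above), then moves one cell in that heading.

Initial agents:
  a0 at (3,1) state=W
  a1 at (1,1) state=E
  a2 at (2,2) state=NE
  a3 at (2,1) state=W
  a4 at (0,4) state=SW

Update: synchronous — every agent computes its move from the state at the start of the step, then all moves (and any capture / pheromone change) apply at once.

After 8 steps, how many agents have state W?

4

t=1: a0@(3,0):W a1@(1,2):E a2@(2,1):W a3@(2,0):W a4@(1,3):SW
t=2: a0@(3,4):W a1@(1,3):E a2@(2,0):W a3@(2,4):W a4@(2,2):SW
t=3: a0@(3,3):W a1@(1,4):E a2@(2,4):W a3@(2,3):W a4@(3,1):SW
t=4: a0@(3,2):W a1@(1,3):W a2@(2,3):W a3@(2,2):W a4@(4,0):SW
t=5: a0@(3,1):W a1@(1,2):W a2@(2,2):W a3@(2,1):W a4@(0,4):SW
t=6: a0@(3,0):W a1@(1,1):W a2@(2,1):W a3@(2,0):W a4@(1,3):SW
t=7: a0@(3,4):W a1@(1,0):W a2@(2,0):W a3@(2,4):W a4@(2,2):SW
t=8: a0@(3,3):W a1@(1,4):W a2@(2,4):W a3@(2,3):W a4@(3,1):SW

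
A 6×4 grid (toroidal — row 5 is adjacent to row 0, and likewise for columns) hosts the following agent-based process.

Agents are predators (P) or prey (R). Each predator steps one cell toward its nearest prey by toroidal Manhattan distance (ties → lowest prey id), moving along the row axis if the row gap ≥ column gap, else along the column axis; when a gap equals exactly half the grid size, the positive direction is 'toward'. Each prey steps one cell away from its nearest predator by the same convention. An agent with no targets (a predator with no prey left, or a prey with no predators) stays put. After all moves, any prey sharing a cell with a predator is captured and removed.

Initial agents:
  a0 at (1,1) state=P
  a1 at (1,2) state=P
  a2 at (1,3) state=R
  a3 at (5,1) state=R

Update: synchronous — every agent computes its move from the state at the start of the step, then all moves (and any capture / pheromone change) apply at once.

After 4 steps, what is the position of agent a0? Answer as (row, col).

t=1: a0@(1,2):P a1@(1,3):P a2@(1,0):R a3@(4,1):R
t=2: a0@(1,3):P a1@(1,0):P a2@(1,1):R a3@(3,1):R
t=3: a0@(1,0):P a1@(1,1):P a2@(1,2):R a3@(4,1):R
t=4: a0@(1,1):P a1@(1,2):P a2@(1,3):R a3@(3,1):R

(1, 1)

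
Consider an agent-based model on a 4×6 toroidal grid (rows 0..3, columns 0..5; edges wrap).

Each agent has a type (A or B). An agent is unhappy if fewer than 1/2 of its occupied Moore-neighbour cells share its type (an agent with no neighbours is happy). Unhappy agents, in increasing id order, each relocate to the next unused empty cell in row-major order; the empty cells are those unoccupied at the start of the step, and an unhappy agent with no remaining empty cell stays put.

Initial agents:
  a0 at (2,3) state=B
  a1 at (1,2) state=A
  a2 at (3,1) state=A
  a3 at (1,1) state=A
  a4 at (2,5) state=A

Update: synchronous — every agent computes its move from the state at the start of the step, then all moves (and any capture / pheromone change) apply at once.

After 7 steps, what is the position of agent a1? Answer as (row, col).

t=1: a0@(0,0):B a1@(1,2):A a2@(3,1):A a3@(1,1):A a4@(2,5):A
t=2: a0@(0,1):B a1@(1,2):A a2@(0,2):A a3@(1,1):A a4@(2,5):A
t=3: a0@(0,0):B a1@(1,2):A a2@(0,2):A a3@(1,1):A a4@(2,5):A
t=4: a0@(0,1):B a1@(1,2):A a2@(0,2):A a3@(1,1):A a4@(2,5):A
t=5: a0@(0,0):B a1@(1,2):A a2@(0,2):A a3@(1,1):A a4@(2,5):A
t=6: a0@(0,1):B a1@(1,2):A a2@(0,2):A a3@(1,1):A a4@(2,5):A
t=7: a0@(0,0):B a1@(1,2):A a2@(0,2):A a3@(1,1):A a4@(2,5):A

(1, 2)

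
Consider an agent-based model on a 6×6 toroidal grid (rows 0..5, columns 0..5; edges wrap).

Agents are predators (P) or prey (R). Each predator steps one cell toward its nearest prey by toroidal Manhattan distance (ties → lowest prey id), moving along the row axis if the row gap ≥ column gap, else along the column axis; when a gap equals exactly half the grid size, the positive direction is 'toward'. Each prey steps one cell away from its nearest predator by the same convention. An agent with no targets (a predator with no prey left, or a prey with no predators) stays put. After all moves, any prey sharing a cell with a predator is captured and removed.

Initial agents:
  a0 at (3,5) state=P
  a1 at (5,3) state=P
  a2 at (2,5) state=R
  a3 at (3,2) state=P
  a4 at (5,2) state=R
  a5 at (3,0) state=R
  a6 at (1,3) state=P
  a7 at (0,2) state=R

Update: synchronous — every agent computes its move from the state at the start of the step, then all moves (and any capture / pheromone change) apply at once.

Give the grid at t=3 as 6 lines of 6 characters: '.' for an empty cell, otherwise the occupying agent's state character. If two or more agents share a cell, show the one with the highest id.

.....P
......
..RP..
..R...
......
PP...R

t=1: a0@(2,5):P a1@(5,2):P a2@(1,5):R a3@(4,2):P a4@(5,1):R a5@(3,1):R a6@(0,3):P a7@(1,2):R
t=2: a0@(1,5):P a1@(5,1):P a2@(0,5):R a3@(5,2):P a4@(5,0):R a5@(2,1):R a6@(1,3):P a7@(2,2):R
t=3: a0@(0,5):P a1@(5,0):P a2@(5,5):R a3@(5,1):P a4@(5,5):R a5@(2,2):R a6@(2,3):P a7@(3,2):R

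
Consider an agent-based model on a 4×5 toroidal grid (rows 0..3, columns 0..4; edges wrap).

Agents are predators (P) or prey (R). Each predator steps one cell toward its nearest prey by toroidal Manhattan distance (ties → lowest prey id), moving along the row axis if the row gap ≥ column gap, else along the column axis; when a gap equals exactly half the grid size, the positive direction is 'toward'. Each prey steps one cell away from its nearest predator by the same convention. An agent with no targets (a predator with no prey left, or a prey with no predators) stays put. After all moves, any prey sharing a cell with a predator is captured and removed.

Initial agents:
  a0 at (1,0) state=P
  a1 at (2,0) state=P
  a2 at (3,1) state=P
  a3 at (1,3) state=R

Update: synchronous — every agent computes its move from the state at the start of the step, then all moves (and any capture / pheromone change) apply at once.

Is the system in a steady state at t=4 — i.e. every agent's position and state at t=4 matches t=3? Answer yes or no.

yes

t=1: a0@(1,4):P a1@(2,4):P a2@(0,1):P a3@(1,2):R
t=2: a0@(1,3):P a1@(2,3):P a2@(1,1):P
t=3: (unchanged — steady state)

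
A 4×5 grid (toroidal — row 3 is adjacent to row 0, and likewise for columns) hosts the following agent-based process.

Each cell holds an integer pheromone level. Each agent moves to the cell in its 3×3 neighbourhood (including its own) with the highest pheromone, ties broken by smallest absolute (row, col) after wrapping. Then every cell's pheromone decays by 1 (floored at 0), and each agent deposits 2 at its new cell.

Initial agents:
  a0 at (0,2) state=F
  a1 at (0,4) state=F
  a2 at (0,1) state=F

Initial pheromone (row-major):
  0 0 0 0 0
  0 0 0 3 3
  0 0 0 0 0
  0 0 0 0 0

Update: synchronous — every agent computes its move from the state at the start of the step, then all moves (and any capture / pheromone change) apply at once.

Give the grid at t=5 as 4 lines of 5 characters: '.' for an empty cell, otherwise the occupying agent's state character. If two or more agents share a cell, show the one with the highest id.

t=1: a0@(1,3) a1@(1,3) a2@(0,0) | pheromone: 2 0 0 0 0 / 0 0 0 6 2 / 0 0 0 0 0 / 0 0 0 0 0
t=2: a0@(1,3) a1@(1,3) a2@(0,0) | pheromone: 3 0 0 0 0 / 0 0 0 9 1 / 0 0 0 0 0 / 0 0 0 0 0
t=3: a0@(1,3) a1@(1,3) a2@(0,0) | pheromone: 4 0 0 0 0 / 0 0 0 12 0 / 0 0 0 0 0 / 0 0 0 0 0
t=4: a0@(1,3) a1@(1,3) a2@(0,0) | pheromone: 5 0 0 0 0 / 0 0 0 15 0 / 0 0 0 0 0 / 0 0 0 0 0
t=5: a0@(1,3) a1@(1,3) a2@(0,0) | pheromone: 6 0 0 0 0 / 0 0 0 18 0 / 0 0 0 0 0 / 0 0 0 0 0

F....
...F.
.....
.....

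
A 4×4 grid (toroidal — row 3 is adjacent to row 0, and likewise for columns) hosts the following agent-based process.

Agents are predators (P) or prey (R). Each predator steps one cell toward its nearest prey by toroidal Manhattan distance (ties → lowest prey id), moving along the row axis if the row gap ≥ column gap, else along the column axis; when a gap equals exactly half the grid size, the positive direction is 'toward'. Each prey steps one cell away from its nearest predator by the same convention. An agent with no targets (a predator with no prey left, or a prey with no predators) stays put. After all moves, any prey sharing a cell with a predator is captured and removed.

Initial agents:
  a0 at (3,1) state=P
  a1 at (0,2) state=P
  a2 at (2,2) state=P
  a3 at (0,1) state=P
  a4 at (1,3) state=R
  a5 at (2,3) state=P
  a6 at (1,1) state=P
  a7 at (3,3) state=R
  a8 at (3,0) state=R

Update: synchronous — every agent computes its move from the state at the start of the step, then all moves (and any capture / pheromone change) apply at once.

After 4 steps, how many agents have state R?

0

t=1: a0@(3,0):P a1@(1,2):P a2@(1,2):P a3@(3,1):P a4@(0,3):R a5@(1,3):P a6@(1,2):P a7@(0,3):R a8@(3,3):R
t=2: a0@(3,3):P a1@(0,2):P a2@(0,2):P a3@(3,2):P a5@(0,3):P a6@(0,2):P
t=3: (unchanged — steady state)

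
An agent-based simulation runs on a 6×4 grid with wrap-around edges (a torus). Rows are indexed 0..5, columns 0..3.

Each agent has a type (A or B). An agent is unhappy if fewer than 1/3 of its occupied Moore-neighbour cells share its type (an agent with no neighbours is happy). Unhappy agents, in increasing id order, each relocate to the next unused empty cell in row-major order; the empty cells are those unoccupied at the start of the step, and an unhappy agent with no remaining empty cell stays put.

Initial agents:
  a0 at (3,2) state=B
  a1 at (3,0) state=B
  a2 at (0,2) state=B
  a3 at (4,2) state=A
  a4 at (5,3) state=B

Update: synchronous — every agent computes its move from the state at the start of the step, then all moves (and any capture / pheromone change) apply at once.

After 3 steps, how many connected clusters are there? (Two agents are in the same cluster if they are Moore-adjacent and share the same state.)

3

t=1: a0@(0,0):B a1@(3,0):B a2@(0,2):B a3@(0,1):A a4@(5,3):B
t=2: a0@(0,0):B a1@(3,0):B a2@(0,2):B a3@(0,3):A a4@(5,3):B
t=3: a0@(0,0):B a1@(3,0):B a2@(0,2):B a3@(0,1):A a4@(5,3):B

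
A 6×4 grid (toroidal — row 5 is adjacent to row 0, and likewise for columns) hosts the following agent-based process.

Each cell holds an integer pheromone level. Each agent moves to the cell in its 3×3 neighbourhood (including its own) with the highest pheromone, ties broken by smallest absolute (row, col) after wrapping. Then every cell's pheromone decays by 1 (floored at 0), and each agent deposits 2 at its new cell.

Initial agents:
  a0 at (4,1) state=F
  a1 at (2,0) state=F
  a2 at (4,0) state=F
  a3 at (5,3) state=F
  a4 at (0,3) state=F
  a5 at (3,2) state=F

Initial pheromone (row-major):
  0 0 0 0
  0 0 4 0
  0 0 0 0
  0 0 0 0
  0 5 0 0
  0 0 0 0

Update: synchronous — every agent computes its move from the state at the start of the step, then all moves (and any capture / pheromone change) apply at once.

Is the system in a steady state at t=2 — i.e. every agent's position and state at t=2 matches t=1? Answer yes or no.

no

t=1: a0@(4,1) a1@(1,0) a2@(4,1) a3@(0,0) a4@(1,2) a5@(4,1) | pheromone: 2 0 0 0 / 2 0 5 0 / 0 0 0 0 / 0 0 0 0 / 0 10 0 0 / 0 0 0 0
t=2: a0@(4,1) a1@(0,0) a2@(4,1) a3@(0,0) a4@(1,2) a5@(4,1) | pheromone: 5 0 0 0 / 1 0 6 0 / 0 0 0 0 / 0 0 0 0 / 0 15 0 0 / 0 0 0 0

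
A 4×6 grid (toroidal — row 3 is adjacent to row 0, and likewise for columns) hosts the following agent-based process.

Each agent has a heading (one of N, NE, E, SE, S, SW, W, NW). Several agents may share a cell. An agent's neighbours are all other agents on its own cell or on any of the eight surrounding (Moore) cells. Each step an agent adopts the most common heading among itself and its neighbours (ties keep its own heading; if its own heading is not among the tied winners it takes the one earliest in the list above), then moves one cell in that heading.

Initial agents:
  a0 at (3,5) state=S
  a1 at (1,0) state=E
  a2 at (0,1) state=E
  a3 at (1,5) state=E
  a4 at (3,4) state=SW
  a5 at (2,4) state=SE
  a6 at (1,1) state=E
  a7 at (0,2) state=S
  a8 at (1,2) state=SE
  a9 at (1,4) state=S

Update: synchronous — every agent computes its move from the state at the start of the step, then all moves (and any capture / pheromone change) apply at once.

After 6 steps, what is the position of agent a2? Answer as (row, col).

t=1: a0@(0,5):S a1@(1,1):E a2@(0,2):E a3@(1,0):E a4@(0,3):SW a5@(3,4):S a6@(1,2):E a7@(0,3):E a8@(1,3):E a9@(2,4):S
t=2: a0@(1,5):S a1@(1,2):E a2@(0,3):E a3@(1,1):E a4@(0,4):E a5@(0,4):S a6@(1,3):E a7@(0,4):E a8@(1,4):E a9@(3,4):S
t=3: a0@(1,0):E a1@(1,3):E a2@(0,4):E a3@(1,2):E a4@(0,5):E a5@(0,5):E a6@(1,4):E a7@(0,5):E a8@(1,5):E a9@(3,5):E
t=4: a0@(1,1):E a1@(1,4):E a2@(0,5):E a3@(1,3):E a4@(0,0):E a5@(0,0):E a6@(1,5):E a7@(0,0):E a8@(1,0):E a9@(3,0):E
t=5: a0@(1,2):E a1@(1,5):E a2@(0,0):E a3@(1,4):E a4@(0,1):E a5@(0,1):E a6@(1,0):E a7@(0,1):E a8@(1,1):E a9@(3,1):E
t=6: a0@(1,3):E a1@(1,0):E a2@(0,1):E a3@(1,5):E a4@(0,2):E a5@(0,2):E a6@(1,1):E a7@(0,2):E a8@(1,2):E a9@(3,2):E

(0, 1)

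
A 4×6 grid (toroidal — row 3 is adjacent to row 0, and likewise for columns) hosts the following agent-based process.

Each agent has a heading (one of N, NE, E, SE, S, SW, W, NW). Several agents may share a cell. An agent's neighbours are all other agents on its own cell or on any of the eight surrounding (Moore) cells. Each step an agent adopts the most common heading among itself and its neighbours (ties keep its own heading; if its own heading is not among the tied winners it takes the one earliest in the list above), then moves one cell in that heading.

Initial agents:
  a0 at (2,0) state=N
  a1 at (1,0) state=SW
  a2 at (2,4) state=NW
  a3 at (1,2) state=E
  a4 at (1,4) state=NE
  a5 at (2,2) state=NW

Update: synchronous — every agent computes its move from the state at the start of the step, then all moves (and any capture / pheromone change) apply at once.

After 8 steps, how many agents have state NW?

5

t=1: a0@(1,0):N a1@(2,5):SW a2@(1,3):NW a3@(1,3):E a4@(0,5):NE a5@(1,1):NW
t=2: a0@(0,0):N a1@(3,4):SW a2@(0,2):NW a3@(1,4):E a4@(3,0):NE a5@(0,0):NW
t=3: a0@(3,0):N a1@(0,3):SW a2@(3,1):NW a3@(1,5):E a4@(2,1):NE a5@(3,5):NW
t=4: a0@(2,5):NW a1@(1,2):SW a2@(2,0):NW a3@(1,0):E a4@(1,2):NE a5@(2,4):NW
t=5: a0@(1,4):NW a1@(2,1):SW a2@(1,5):NW a3@(0,5):NW a4@(0,3):NE a5@(1,3):NW
t=6: a0@(0,3):NW a1@(3,0):SW a2@(0,4):NW a3@(3,4):NW a4@(3,2):NW a5@(0,2):NW
t=7: a0@(3,2):NW a1@(0,5):SW a2@(3,3):NW a3@(2,3):NW a4@(2,1):NW a5@(3,1):NW
t=8: a0@(2,1):NW a1@(1,4):SW a2@(2,2):NW a3@(1,2):NW a4@(1,0):NW a5@(2,0):NW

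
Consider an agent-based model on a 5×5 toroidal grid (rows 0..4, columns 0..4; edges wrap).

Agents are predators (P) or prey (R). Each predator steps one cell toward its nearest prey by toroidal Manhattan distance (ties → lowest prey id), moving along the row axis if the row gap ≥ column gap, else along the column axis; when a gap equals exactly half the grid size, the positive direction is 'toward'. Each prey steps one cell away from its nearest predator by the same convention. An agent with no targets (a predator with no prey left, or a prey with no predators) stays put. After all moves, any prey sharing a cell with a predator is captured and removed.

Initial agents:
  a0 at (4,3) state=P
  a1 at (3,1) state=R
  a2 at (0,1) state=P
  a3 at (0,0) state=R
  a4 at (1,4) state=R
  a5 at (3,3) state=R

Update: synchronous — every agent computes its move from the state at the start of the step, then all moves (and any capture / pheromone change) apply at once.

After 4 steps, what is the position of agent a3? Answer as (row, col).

(0, 1)

t=1: a0@(3,3):P a1@(2,1):R a2@(0,0):P a3@(0,4):R a4@(2,4):R a5@(2,3):R
t=2: a0@(2,3):P a1@(2,0):R a2@(0,4):P a3@(0,3):R a4@(1,4):R a5@(1,3):R
t=3: a0@(1,3):P a1@(2,1):R a2@(0,3):P a3@(0,2):R a4@(2,4):R
t=4: a0@(0,3):P a1@(2,0):R a2@(0,2):P a3@(0,1):R a4@(3,4):R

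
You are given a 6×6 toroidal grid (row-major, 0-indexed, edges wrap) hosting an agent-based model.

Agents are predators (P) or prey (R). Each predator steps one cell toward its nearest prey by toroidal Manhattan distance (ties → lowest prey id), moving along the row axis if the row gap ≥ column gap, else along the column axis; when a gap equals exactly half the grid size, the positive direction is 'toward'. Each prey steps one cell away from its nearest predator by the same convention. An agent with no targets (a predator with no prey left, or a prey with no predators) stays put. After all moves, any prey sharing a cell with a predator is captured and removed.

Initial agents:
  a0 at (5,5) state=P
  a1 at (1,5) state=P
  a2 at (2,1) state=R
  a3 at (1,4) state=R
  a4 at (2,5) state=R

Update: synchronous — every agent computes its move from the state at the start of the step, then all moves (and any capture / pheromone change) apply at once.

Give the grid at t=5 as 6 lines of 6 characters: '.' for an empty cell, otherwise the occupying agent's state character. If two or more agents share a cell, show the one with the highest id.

.P....
P....R
....R.
......
......
......

t=1: a0@(0,5):P a1@(1,4):P a2@(2,2):R a3@(1,3):R a4@(3,5):R
t=2: a0@(0,4):P a1@(1,3):P a2@(2,1):R a3@(1,2):R a4@(2,5):R
t=3: a0@(0,3):P a1@(1,2):P a2@(2,0):R a3@(1,1):R a4@(3,5):R
t=4: a0@(0,2):P a1@(1,1):P a2@(2,5):R a3@(1,0):R a4@(2,5):R
t=5: a0@(0,1):P a1@(1,0):P a2@(2,4):R a3@(1,5):R a4@(2,4):R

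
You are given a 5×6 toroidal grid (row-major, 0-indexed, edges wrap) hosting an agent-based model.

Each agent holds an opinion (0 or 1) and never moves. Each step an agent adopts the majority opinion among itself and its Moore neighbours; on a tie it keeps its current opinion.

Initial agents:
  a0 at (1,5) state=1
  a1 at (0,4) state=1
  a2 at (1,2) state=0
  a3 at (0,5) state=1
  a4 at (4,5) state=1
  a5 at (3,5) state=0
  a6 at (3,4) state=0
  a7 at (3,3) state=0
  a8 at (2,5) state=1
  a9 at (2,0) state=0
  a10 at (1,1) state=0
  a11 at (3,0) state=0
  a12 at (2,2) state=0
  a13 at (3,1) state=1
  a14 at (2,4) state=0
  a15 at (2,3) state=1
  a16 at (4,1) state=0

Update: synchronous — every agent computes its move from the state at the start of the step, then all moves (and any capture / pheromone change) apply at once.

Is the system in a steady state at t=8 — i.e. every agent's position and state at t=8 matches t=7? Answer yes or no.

yes

t=1: a0@(1,5):1 a1@(0,4):1 a2@(1,2):0 a3@(0,5):1 a4@(4,5):1 a5@(3,5):0 a6@(3,4):0 a7@(3,3):0 a8@(2,5):0 a9@(2,0):0 a10@(1,1):0 a11@(3,0):0 a12@(2,2):0 a13@(3,1):0 a14@(2,4):0 a15@(2,3):0 a16@(4,1):0
t=2: (unchanged — steady state)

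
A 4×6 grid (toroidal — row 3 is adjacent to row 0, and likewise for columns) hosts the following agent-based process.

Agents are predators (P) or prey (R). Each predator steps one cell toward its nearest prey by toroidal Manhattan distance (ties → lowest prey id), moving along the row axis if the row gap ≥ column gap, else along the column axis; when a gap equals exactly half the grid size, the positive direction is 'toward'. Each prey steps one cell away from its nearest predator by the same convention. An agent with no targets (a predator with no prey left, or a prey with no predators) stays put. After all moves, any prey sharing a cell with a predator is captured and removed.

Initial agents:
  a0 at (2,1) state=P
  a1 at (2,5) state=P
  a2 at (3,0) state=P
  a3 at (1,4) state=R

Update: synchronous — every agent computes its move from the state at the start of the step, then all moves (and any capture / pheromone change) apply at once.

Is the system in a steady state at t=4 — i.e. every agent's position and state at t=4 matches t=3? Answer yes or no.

yes

t=1: a0@(2,2):P a1@(1,5):P a2@(0,0):P a3@(0,4):R
t=2: a0@(3,2):P a1@(0,5):P a2@(0,5):P a3@(3,4):R
t=3: a0@(3,3):P a1@(3,5):P a2@(3,5):P
t=4: (unchanged — steady state)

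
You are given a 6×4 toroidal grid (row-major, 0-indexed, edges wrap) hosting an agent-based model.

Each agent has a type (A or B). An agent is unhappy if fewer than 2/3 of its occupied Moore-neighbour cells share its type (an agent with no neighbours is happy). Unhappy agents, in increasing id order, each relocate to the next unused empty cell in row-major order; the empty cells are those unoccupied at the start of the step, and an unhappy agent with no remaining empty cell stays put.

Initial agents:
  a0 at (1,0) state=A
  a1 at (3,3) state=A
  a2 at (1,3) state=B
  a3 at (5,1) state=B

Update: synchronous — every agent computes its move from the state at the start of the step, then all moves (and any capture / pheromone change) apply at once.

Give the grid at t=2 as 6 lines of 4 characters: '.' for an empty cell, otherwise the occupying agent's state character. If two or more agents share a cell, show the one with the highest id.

..AB
B...
....
...A
....
....

t=1: a0@(0,0):A a1@(3,3):A a2@(0,1):B a3@(5,1):B
t=2: a0@(0,2):A a1@(3,3):A a2@(0,3):B a3@(1,0):B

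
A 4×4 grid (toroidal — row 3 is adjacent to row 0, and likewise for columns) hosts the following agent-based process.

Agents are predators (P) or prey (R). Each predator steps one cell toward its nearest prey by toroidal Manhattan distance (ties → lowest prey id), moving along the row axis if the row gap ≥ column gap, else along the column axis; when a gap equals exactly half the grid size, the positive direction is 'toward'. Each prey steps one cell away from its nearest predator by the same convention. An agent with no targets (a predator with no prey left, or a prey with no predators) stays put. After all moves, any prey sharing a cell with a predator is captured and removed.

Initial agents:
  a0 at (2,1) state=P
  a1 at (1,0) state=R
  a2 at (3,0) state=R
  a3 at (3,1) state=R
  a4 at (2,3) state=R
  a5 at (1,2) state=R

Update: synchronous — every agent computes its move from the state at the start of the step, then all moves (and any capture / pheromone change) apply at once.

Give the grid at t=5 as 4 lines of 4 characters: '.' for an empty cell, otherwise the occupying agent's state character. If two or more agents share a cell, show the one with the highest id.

t=1: a0@(3,1):P a1@(0,0):R a2@(0,0):R a3@(0,1):R a4@(2,2):R a5@(0,2):R
t=2: a0@(0,1):P a1@(1,0):R a2@(1,0):R a3@(1,1):R a4@(1,2):R a5@(1,2):R
t=3: a0@(1,1):P a1@(2,0):R a2@(2,0):R a3@(2,1):R a4@(2,2):R a5@(2,2):R
t=4: a0@(2,1):P a1@(3,0):R a2@(3,0):R a3@(3,1):R a4@(3,2):R a5@(3,2):R
t=5: a0@(3,1):P a1@(0,0):R a2@(0,0):R a3@(0,1):R a4@(0,2):R a5@(0,2):R

RRR.
....
....
.P..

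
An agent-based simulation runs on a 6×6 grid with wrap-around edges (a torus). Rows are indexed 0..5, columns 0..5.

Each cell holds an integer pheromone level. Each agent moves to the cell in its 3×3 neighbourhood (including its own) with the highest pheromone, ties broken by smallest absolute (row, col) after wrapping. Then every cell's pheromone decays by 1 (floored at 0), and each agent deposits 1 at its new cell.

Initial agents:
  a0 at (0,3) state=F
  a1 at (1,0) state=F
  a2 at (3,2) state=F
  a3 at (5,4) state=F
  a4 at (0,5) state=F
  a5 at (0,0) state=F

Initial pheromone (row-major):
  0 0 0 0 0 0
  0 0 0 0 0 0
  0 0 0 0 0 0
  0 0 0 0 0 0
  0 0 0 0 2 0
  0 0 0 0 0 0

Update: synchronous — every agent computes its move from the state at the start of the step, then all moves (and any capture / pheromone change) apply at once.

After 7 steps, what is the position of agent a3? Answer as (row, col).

(4, 4)

t=1: a0@(0,2) a1@(0,0) a2@(2,1) a3@(4,4) a4@(0,0) a5@(0,0) | pheromone: 3 0 1 0 0 0 / 0 0 0 0 0 0 / 0 1 0 0 0 0 / 0 0 0 0 0 0 / 0 0 0 0 2 0 / 0 0 0 0 0 0
t=2: a0@(0,2) a1@(0,0) a2@(2,1) a3@(4,4) a4@(0,0) a5@(0,0) | pheromone: 5 0 1 0 0 0 / 0 0 0 0 0 0 / 0 1 0 0 0 0 / 0 0 0 0 0 0 / 0 0 0 0 2 0 / 0 0 0 0 0 0
t=3: a0@(0,2) a1@(0,0) a2@(2,1) a3@(4,4) a4@(0,0) a5@(0,0) | pheromone: 7 0 1 0 0 0 / 0 0 0 0 0 0 / 0 1 0 0 0 0 / 0 0 0 0 0 0 / 0 0 0 0 2 0 / 0 0 0 0 0 0
t=4: a0@(0,2) a1@(0,0) a2@(2,1) a3@(4,4) a4@(0,0) a5@(0,0) | pheromone: 9 0 1 0 0 0 / 0 0 0 0 0 0 / 0 1 0 0 0 0 / 0 0 0 0 0 0 / 0 0 0 0 2 0 / 0 0 0 0 0 0
t=5: a0@(0,2) a1@(0,0) a2@(2,1) a3@(4,4) a4@(0,0) a5@(0,0) | pheromone: 11 0 1 0 0 0 / 0 0 0 0 0 0 / 0 1 0 0 0 0 / 0 0 0 0 0 0 / 0 0 0 0 2 0 / 0 0 0 0 0 0
t=6: a0@(0,2) a1@(0,0) a2@(2,1) a3@(4,4) a4@(0,0) a5@(0,0) | pheromone: 13 0 1 0 0 0 / 0 0 0 0 0 0 / 0 1 0 0 0 0 / 0 0 0 0 0 0 / 0 0 0 0 2 0 / 0 0 0 0 0 0
t=7: a0@(0,2) a1@(0,0) a2@(2,1) a3@(4,4) a4@(0,0) a5@(0,0) | pheromone: 15 0 1 0 0 0 / 0 0 0 0 0 0 / 0 1 0 0 0 0 / 0 0 0 0 0 0 / 0 0 0 0 2 0 / 0 0 0 0 0 0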